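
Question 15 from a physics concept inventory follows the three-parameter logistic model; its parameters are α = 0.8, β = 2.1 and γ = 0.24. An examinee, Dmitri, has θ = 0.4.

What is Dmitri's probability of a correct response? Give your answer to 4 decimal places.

0.3952

P(θ) = γ + (1 − γ) · 1 / (1 + exp(−α(θ − β)))
Exponent: 0.8 × (0.4 − 2.1) = -1.3600
1/(1 + e^{1.3600}) = 0.2042
P = 0.24 + 0.76 × 0.2042 = 0.3952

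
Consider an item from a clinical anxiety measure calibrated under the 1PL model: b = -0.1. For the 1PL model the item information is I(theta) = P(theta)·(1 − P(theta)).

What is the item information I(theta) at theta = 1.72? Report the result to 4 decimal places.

0.1200

P = 1/(1+e^{-1.8200}) = 0.8606
P(1−P) = 0.8606 × 0.1394 = 0.1200
I = P(1−P) = 0.11999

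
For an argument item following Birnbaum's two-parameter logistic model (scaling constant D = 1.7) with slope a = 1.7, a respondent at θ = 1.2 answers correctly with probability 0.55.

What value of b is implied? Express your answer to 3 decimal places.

1.131

P(θ) = 1 / (1 + exp(−D·a(θ − b)))
logit(0.55) = ln(0.55/0.45) = 0.2007
b = θ − logit/(1.7·a) = 1.2 − 0.2007/2.8900 = 1.1306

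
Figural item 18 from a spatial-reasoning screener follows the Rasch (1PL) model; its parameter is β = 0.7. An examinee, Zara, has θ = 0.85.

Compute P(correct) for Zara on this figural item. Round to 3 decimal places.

P(θ) = 1 / (1 + exp(−(θ − β)))
Exponent: (0.85 − 0.7) = 0.1500
1/(1 + e^{-0.1500}) = 0.5374
P = 0.5374

0.537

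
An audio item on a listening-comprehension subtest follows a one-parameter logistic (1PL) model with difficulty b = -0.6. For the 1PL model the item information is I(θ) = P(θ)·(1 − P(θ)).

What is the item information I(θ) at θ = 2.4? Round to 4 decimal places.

0.0452

P = 1/(1+e^{-3.0000}) = 0.9526
P(1−P) = 0.9526 × 0.0474 = 0.0452
I = P(1−P) = 0.04518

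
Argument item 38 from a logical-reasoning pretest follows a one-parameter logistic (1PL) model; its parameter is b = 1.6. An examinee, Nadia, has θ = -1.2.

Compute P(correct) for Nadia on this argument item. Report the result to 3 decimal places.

0.057

P(θ) = 1 / (1 + exp(−(θ − b)))
Exponent: (-1.2 − 1.6) = -2.8000
1/(1 + e^{2.8000}) = 0.0573
P = 0.0573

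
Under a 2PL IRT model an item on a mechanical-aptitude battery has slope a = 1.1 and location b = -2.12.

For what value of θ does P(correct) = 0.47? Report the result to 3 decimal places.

-2.229

P(θ) = 1 / (1 + exp(−a(θ − b)))
logit = ln(0.4700/0.5300) = -0.1201
θ = b + logit/(a) = -2.12 + (-0.1201)/1.1000 = -2.2292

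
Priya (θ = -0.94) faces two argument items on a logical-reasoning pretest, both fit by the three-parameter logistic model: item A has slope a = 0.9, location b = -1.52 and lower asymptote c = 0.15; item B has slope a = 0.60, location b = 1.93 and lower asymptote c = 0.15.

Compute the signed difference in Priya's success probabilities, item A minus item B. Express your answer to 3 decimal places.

P(θ) = c + (1 − c) · 1 / (1 + exp(−a(θ − b)))
P_A = 0.6835
P_B = 0.2789
P_A − P_B = 0.4046

0.405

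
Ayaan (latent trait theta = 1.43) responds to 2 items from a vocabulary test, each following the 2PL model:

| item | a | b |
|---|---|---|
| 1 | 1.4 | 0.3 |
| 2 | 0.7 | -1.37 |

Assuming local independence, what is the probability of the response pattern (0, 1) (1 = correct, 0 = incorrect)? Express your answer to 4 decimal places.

0.1495

P(theta) = 1 / (1 + exp(−a(theta − b)))
P_1 = 1/(1+e^{-1.5820}) = 0.8295
P_2 = 1/(1+e^{-1.9600}) = 0.8765
L = (1−P_1) × P_2 = 0.1705 × 0.8765 = 0.14946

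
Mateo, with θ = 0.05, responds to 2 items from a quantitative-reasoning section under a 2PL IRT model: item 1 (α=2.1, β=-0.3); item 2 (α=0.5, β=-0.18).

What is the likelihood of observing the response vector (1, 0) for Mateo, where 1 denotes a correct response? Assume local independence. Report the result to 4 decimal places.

0.3185

P(θ) = 1 / (1 + exp(−α(θ − β)))
P_1 = 1/(1+e^{-0.7350}) = 0.6759
P_2 = 1/(1+e^{-0.1150}) = 0.5287
L = P_1 × (1−P_2) = 0.6759 × 0.4713 = 0.31854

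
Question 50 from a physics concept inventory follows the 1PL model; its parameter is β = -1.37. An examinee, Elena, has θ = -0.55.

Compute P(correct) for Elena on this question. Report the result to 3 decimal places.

0.694

P(θ) = 1 / (1 + exp(−(θ − β)))
Exponent: (-0.55 − (-1.37)) = 0.8200
1/(1 + e^{-0.8200}) = 0.6942
P = 0.6942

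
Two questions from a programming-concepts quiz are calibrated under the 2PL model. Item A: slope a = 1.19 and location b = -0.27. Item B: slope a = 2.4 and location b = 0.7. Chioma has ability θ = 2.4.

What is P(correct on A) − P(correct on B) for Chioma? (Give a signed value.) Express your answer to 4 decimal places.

-0.0234

P(θ) = 1 / (1 + exp(−a(θ − b)))
P_A = 0.9600
P_B = 0.9834
P_A − P_B = -0.0234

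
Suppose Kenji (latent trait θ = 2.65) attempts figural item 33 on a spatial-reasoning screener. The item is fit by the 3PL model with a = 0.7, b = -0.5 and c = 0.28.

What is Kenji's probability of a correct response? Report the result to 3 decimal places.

P(θ) = c + (1 − c) · 1 / (1 + exp(−a(θ − b)))
Exponent: 0.7 × (2.65 − (-0.5)) = 2.2050
1/(1 + e^{-2.2050}) = 0.9007
P = 0.28 + 0.72 × 0.9007 = 0.9285

0.929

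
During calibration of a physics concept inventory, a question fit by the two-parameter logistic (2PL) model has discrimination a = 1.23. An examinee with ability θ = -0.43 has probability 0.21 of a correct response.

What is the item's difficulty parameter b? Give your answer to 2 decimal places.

P(θ) = 1 / (1 + exp(−a(θ − b)))
logit(0.21) = ln(0.21/0.79) = -1.3249
b = θ − logit/(a) = -0.43 − (-1.3249)/1.2300 = 0.6472

0.65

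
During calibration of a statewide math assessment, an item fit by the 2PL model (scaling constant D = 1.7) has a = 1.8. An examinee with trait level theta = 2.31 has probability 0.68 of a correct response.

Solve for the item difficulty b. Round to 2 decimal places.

2.06

P(theta) = 1 / (1 + exp(−D·a(theta − b)))
logit(0.68) = ln(0.68/0.32) = 0.7538
b = theta − logit/(1.7·a) = 2.31 − 0.7538/3.0600 = 2.0637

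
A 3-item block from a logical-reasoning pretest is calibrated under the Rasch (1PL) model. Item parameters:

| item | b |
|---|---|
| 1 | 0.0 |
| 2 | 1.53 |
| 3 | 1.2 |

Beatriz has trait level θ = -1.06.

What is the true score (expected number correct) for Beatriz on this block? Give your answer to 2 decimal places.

P(θ) = 1 / (1 + exp(−(θ − b)))
P_1 = 1/(1+e^{1.0600}) = 0.2573
P_2 = 1/(1+e^{2.5900}) = 0.0698
P_3 = 1/(1+e^{2.2600}) = 0.0945
E[score] = 0.2573 + 0.0698 + 0.0945 = 0.4216

0.42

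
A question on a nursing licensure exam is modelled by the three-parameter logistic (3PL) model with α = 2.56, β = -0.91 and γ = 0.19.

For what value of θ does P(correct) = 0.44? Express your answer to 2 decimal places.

P(θ) = γ + (1 − γ) · 1 / (1 + exp(−α(θ − β)))
Remove guessing floor: (0.44 − 0.19)/(1 − 0.19) = 0.3086
logit = ln(0.3086/0.6914) = -0.8065
θ = β + logit/(α) = -0.91 + (-0.8065)/2.5600 = -1.2250

-1.23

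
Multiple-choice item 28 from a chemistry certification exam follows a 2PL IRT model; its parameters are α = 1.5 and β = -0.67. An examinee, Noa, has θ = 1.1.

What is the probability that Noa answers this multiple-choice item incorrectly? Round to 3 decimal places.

P(θ) = 1 / (1 + exp(−α(θ − β)))
Exponent: 1.5 × (1.1 − (-0.67)) = 2.6550
1/(1 + e^{-2.6550}) = 0.9343
P(incorrect) = 1 − 0.9343 = 0.0657

0.066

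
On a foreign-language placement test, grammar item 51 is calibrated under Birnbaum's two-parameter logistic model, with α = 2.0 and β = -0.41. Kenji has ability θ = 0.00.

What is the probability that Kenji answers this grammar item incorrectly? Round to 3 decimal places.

P(θ) = 1 / (1 + exp(−α(θ − β)))
Exponent: 2.0 × (0.00 − (-0.41)) = 0.8200
1/(1 + e^{-0.8200}) = 0.6942
P(incorrect) = 1 − 0.6942 = 0.3058

0.306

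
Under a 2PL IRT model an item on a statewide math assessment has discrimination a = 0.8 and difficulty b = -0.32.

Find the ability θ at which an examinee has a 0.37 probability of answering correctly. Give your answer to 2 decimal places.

P(θ) = 1 / (1 + exp(−a(θ − b)))
logit = ln(0.3700/0.6300) = -0.5322
θ = b + logit/(a) = -0.32 + (-0.5322)/0.8000 = -0.9853

-0.99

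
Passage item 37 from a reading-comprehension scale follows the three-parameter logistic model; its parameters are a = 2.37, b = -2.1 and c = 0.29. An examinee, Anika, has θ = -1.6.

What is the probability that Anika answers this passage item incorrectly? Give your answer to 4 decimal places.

P(θ) = c + (1 − c) · 1 / (1 + exp(−a(θ − b)))
Exponent: 2.37 × (-1.6 − (-2.1)) = 1.1850
1/(1 + e^{-1.1850}) = 0.7658
P = 0.29 + 0.71 × 0.7658 = 0.8338
P(incorrect) = 1 − 0.8338 = 0.1662

0.1662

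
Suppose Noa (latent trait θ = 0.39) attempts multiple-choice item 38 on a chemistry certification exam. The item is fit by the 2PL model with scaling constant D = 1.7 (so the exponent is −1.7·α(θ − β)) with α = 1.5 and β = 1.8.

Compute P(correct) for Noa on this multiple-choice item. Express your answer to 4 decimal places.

P(θ) = 1 / (1 + exp(−D·α(θ − β)))
Exponent: 1.7 × 1.5 × (0.39 − 1.8) = -3.5955
1/(1 + e^{3.5955}) = 0.0267
P = 0.0267

0.0267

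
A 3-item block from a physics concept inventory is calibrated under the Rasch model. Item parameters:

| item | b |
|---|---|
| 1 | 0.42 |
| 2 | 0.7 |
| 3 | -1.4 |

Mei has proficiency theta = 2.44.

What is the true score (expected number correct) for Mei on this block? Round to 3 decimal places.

P(theta) = 1 / (1 + exp(−(theta − b)))
P_1 = 1/(1+e^{-2.0200}) = 0.8829
P_2 = 1/(1+e^{-1.7400}) = 0.8507
P_3 = 1/(1+e^{-3.8400}) = 0.9790
E[score] = 0.8829 + 0.8507 + 0.9790 = 2.7125

2.713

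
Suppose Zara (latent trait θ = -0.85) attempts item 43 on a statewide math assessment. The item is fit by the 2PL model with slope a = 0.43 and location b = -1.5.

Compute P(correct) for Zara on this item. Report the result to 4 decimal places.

P(θ) = 1 / (1 + exp(−a(θ − b)))
Exponent: 0.43 × (-0.85 − (-1.5)) = 0.2795
1/(1 + e^{-0.2795}) = 0.5694

0.5694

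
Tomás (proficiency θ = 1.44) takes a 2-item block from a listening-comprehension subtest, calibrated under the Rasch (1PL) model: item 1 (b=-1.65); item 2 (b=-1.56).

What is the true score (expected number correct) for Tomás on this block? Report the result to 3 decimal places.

1.909

P(θ) = 1 / (1 + exp(−(θ − b)))
P_1 = 1/(1+e^{-3.0900}) = 0.9565
P_2 = 1/(1+e^{-3.0000}) = 0.9526
E[score] = 0.9565 + 0.9526 = 1.9091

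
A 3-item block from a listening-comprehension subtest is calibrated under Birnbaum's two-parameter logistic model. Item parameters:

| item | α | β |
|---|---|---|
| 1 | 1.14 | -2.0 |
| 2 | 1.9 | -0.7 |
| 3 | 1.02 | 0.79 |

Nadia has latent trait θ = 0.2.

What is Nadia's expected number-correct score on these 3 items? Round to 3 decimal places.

2.125

P(θ) = 1 / (1 + exp(−α(θ − β)))
P_1 = 1/(1+e^{-2.5080}) = 0.9247
P_2 = 1/(1+e^{-1.7100}) = 0.8468
P_3 = 1/(1+e^{0.6018}) = 0.3539
E[score] = 0.9247 + 0.8468 + 0.3539 = 2.1255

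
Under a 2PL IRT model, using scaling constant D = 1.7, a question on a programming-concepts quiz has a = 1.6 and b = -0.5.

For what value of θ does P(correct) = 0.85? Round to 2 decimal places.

P(θ) = 1 / (1 + exp(−D·a(θ − b)))
logit = ln(0.8500/0.1500) = 1.7346
θ = b + logit/(1.7·a) = -0.5 + 1.7346/2.7200 = 0.1377

0.14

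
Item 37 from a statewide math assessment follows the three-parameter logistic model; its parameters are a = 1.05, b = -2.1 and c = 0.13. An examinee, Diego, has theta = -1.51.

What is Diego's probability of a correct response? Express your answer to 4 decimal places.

0.6956

P(theta) = c + (1 − c) · 1 / (1 + exp(−a(theta − b)))
Exponent: 1.05 × (-1.51 − (-2.1)) = 0.6195
1/(1 + e^{-0.6195}) = 0.6501
P = 0.13 + 0.87 × 0.6501 = 0.6956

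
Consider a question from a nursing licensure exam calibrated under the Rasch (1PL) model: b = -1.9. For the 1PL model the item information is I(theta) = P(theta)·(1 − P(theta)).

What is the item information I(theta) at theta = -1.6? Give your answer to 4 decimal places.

0.2445

P = 1/(1+e^{-0.3000}) = 0.5744
P(1−P) = 0.5744 × 0.4256 = 0.2445
I = P(1−P) = 0.24446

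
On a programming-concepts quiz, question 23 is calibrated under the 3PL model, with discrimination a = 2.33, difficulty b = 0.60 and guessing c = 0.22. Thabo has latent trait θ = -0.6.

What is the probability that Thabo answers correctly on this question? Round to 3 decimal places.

P(θ) = c + (1 − c) · 1 / (1 + exp(−a(θ − b)))
Exponent: 2.33 × (-0.6 − 0.60) = -2.7960
1/(1 + e^{2.7960}) = 0.0575
P = 0.22 + 0.78 × 0.0575 = 0.2649

0.265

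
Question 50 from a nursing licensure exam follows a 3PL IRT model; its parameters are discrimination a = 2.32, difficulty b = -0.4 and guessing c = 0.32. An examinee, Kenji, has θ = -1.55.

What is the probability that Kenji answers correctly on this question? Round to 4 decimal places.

0.3641

P(θ) = c + (1 − c) · 1 / (1 + exp(−a(θ − b)))
Exponent: 2.32 × (-1.55 − (-0.4)) = -2.6680
1/(1 + e^{2.6680}) = 0.0649
P = 0.32 + 0.68 × 0.0649 = 0.3641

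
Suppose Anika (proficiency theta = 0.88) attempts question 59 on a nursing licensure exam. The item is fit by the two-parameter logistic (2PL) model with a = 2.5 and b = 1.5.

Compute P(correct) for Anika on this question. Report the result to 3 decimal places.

P(theta) = 1 / (1 + exp(−a(theta − b)))
Exponent: 2.5 × (0.88 − 1.5) = -1.5500
1/(1 + e^{1.5500}) = 0.1751

0.175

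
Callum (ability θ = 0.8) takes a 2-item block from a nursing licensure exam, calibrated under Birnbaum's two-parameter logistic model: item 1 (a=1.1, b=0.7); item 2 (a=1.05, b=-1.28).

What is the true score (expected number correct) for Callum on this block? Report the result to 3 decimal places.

P(θ) = 1 / (1 + exp(−a(θ − b)))
P_1 = 1/(1+e^{-0.1100}) = 0.5275
P_2 = 1/(1+e^{-2.1840}) = 0.8988
E[score] = 0.5275 + 0.8988 = 1.4263

1.426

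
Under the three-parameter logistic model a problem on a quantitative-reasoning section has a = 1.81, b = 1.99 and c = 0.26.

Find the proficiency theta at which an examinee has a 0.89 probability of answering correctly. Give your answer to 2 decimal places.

P(theta) = c + (1 − c) · 1 / (1 + exp(−a(theta − b)))
Remove guessing floor: (0.89 − 0.26)/(1 − 0.26) = 0.8514
logit = ln(0.8514/0.1486) = 1.7452
theta = b + logit/(a) = 1.99 + 1.7452/1.8100 = 2.9542

2.95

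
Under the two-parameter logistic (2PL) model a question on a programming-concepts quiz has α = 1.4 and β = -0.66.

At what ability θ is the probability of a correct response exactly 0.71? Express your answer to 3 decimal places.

-0.020

P(θ) = 1 / (1 + exp(−α(θ − β)))
logit = ln(0.7100/0.2900) = 0.8954
θ = β + logit/(α) = -0.66 + 0.8954/1.4000 = -0.0204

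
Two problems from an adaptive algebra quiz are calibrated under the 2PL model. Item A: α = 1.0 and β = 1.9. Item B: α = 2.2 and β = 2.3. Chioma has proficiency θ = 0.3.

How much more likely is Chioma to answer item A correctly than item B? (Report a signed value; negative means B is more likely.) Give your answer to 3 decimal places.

0.156

P(θ) = 1 / (1 + exp(−α(θ − β)))
P_A = 0.1680
P_B = 0.0121
P_A − P_B = 0.1559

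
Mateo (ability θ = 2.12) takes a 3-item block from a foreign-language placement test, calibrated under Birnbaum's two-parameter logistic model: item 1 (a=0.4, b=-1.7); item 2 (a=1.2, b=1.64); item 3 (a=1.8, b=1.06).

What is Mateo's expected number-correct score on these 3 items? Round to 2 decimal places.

P(θ) = 1 / (1 + exp(−a(θ − b)))
P_1 = 1/(1+e^{-1.5280}) = 0.8217
P_2 = 1/(1+e^{-0.5760}) = 0.6401
P_3 = 1/(1+e^{-1.9080}) = 0.8708
E[score] = 0.8217 + 0.6401 + 0.8708 = 2.3327

2.33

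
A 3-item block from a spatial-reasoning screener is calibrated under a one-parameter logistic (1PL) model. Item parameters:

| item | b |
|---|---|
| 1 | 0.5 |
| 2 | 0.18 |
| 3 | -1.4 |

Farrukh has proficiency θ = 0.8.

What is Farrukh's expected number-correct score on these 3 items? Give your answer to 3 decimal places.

2.125

P(θ) = 1 / (1 + exp(−(θ − b)))
P_1 = 1/(1+e^{-0.3000}) = 0.5744
P_2 = 1/(1+e^{-0.6200}) = 0.6502
P_3 = 1/(1+e^{-2.2000}) = 0.9002
E[score] = 0.5744 + 0.6502 + 0.9002 = 2.1249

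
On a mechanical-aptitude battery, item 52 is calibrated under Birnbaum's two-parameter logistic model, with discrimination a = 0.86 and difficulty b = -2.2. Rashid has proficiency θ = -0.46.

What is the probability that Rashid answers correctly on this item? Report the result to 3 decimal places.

P(θ) = 1 / (1 + exp(−a(θ − b)))
Exponent: 0.86 × (-0.46 − (-2.2)) = 1.4964
1/(1 + e^{-1.4964}) = 0.8170

0.817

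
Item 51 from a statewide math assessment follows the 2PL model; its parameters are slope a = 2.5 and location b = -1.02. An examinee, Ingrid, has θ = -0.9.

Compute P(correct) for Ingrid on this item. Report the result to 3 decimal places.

P(θ) = 1 / (1 + exp(−a(θ − b)))
Exponent: 2.5 × (-0.9 − (-1.02)) = 0.3000
1/(1 + e^{-0.3000}) = 0.5744

0.574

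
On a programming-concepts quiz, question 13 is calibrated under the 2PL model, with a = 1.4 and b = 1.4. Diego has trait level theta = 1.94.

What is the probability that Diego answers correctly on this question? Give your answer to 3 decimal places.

0.680

P(theta) = 1 / (1 + exp(−a(theta − b)))
Exponent: 1.4 × (1.94 − 1.4) = 0.7560
1/(1 + e^{-0.7560}) = 0.6805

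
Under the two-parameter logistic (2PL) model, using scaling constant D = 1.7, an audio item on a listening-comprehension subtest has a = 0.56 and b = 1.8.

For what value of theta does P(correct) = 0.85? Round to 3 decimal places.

P(theta) = 1 / (1 + exp(−D·a(theta − b)))
logit = ln(0.8500/0.1500) = 1.7346
theta = b + logit/(1.7·a) = 1.8 + 1.7346/0.9520 = 3.6221

3.622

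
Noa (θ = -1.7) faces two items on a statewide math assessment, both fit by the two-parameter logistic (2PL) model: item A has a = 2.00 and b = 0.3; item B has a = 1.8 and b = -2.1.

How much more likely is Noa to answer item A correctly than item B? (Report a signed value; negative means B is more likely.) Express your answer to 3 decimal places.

P(θ) = 1 / (1 + exp(−a(θ − b)))
P_A = 0.0180
P_B = 0.6726
P_A − P_B = -0.6546

-0.655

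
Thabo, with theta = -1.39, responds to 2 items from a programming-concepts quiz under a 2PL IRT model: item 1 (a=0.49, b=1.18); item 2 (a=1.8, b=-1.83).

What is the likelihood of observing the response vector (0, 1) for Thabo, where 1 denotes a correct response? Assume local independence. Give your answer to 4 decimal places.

P(theta) = 1 / (1 + exp(−a(theta − b)))
P_1 = 1/(1+e^{1.2593}) = 0.2211
P_2 = 1/(1+e^{-0.7920}) = 0.6883
L = (1−P_1) × P_2 = 0.7789 × 0.6883 = 0.53609

0.5361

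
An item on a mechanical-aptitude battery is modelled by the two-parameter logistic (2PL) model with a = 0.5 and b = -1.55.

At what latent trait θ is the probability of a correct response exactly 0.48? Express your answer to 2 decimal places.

-1.71

P(θ) = 1 / (1 + exp(−a(θ − b)))
logit = ln(0.4800/0.5200) = -0.0800
θ = b + logit/(a) = -1.55 + (-0.0800)/0.5000 = -1.7101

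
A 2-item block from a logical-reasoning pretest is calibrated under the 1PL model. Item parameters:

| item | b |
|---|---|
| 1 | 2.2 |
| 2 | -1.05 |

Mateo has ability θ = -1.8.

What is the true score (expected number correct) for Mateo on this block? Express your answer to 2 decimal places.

0.34

P(θ) = 1 / (1 + exp(−(θ − b)))
P_1 = 1/(1+e^{4.0000}) = 0.0180
P_2 = 1/(1+e^{0.7500}) = 0.3208
E[score] = 0.0180 + 0.3208 = 0.3388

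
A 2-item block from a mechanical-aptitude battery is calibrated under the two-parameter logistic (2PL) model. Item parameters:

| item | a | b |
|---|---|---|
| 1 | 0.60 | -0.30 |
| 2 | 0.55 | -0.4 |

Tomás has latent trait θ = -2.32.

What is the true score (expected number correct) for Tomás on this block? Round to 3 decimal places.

0.487

P(θ) = 1 / (1 + exp(−a(θ − b)))
P_1 = 1/(1+e^{1.2120}) = 0.2293
P_2 = 1/(1+e^{1.0560}) = 0.2581
E[score] = 0.2293 + 0.2581 = 0.4874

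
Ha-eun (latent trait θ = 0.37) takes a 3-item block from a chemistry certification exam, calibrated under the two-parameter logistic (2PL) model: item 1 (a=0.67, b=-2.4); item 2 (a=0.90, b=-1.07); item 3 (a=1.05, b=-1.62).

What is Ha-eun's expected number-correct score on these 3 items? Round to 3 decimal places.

P(θ) = 1 / (1 + exp(−a(θ − b)))
P_1 = 1/(1+e^{-1.8559}) = 0.8648
P_2 = 1/(1+e^{-1.2960}) = 0.7852
P_3 = 1/(1+e^{-2.0895}) = 0.8899
E[score] = 0.8648 + 0.7852 + 0.8899 = 2.5399

2.540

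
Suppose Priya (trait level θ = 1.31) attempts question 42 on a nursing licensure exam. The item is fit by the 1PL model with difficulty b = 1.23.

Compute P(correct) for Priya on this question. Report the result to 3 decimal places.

P(θ) = 1 / (1 + exp(−(θ − b)))
Exponent: (1.31 − 1.23) = 0.0800
1/(1 + e^{-0.0800}) = 0.5200
P = 0.5200

0.520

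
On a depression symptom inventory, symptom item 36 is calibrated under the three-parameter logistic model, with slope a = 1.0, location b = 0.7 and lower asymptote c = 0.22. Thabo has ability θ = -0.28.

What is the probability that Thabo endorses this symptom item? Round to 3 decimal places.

0.433

P(θ) = c + (1 − c) · 1 / (1 + exp(−a(θ − b)))
Exponent: 1.0 × (-0.28 − 0.7) = -0.9800
1/(1 + e^{0.9800}) = 0.2729
P = 0.22 + 0.78 × 0.2729 = 0.4329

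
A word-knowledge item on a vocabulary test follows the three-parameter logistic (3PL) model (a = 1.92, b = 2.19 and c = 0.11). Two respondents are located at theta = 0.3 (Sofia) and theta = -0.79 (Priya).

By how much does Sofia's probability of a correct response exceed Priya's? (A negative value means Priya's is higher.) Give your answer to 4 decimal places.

P(theta) = c + (1 − c) · 1 / (1 + exp(−a(theta − b)))
P(Sofia) = 0.1330  [exponent -3.6288]
P(Priya) = 0.1129  [exponent -5.7216]
Difference = 0.1330 − 0.1129 = 0.0201

0.0201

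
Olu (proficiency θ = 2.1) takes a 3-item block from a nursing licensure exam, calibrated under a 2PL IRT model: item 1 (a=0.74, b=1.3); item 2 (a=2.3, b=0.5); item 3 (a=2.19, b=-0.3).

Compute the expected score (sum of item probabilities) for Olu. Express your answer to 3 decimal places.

2.614

P(θ) = 1 / (1 + exp(−a(θ − b)))
P_1 = 1/(1+e^{-0.5920}) = 0.6438
P_2 = 1/(1+e^{-3.6800}) = 0.9754
P_3 = 1/(1+e^{-5.2560}) = 0.9948
E[score] = 0.6438 + 0.9754 + 0.9948 = 2.6140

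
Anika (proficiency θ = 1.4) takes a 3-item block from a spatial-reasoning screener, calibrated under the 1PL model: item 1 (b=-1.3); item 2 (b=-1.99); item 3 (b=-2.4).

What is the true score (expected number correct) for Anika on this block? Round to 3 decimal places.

P(θ) = 1 / (1 + exp(−(θ − b)))
P_1 = 1/(1+e^{-2.7000}) = 0.9370
P_2 = 1/(1+e^{-3.3900}) = 0.9674
P_3 = 1/(1+e^{-3.8000}) = 0.9781
E[score] = 0.9370 + 0.9674 + 0.9781 = 2.8825

2.883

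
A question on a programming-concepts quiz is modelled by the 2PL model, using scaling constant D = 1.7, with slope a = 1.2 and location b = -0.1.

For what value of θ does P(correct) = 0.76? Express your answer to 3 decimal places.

P(θ) = 1 / (1 + exp(−D·a(θ − b)))
logit = ln(0.7600/0.2400) = 1.1527
θ = b + logit/(1.7·a) = -0.1 + 1.1527/2.0400 = 0.4650

0.465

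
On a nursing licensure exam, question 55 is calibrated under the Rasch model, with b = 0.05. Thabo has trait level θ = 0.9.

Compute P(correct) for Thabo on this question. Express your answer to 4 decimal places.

0.7006

P(θ) = 1 / (1 + exp(−(θ − b)))
Exponent: (0.9 − 0.05) = 0.8500
1/(1 + e^{-0.8500}) = 0.7006
P = 0.7006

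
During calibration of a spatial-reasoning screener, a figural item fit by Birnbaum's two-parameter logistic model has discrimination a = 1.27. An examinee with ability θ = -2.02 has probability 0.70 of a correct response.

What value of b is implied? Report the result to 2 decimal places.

P(θ) = 1 / (1 + exp(−a(θ − b)))
logit(0.70) = ln(0.70/0.30) = 0.8473
b = θ − logit/(a) = -2.02 − 0.8473/1.2700 = -2.6872

-2.69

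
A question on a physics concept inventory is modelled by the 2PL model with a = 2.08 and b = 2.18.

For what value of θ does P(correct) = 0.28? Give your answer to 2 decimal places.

P(θ) = 1 / (1 + exp(−a(θ − b)))
logit = ln(0.2800/0.7200) = -0.9445
θ = b + logit/(a) = 2.18 + (-0.9445)/2.0800 = 1.7259

1.73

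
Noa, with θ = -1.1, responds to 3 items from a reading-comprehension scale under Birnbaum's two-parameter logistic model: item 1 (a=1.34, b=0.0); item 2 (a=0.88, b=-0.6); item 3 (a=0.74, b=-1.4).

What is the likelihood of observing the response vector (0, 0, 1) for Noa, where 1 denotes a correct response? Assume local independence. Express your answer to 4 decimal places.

0.2748

P(θ) = 1 / (1 + exp(−a(θ − b)))
P_1 = 1/(1+e^{1.4740}) = 0.1863
P_2 = 1/(1+e^{0.4400}) = 0.3917
P_3 = 1/(1+e^{-0.2220}) = 0.5553
L = (1−P_1) × (1−P_2) × P_3 = 0.8137 × 0.6083 × 0.5553 = 0.27482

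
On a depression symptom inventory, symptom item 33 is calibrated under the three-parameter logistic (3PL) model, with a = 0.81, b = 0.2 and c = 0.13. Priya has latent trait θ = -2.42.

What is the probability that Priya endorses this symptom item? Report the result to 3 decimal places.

P(θ) = c + (1 − c) · 1 / (1 + exp(−a(θ − b)))
Exponent: 0.81 × (-2.42 − 0.2) = -2.1222
1/(1 + e^{2.1222}) = 0.1070
P = 0.13 + 0.87 × 0.1070 = 0.2231

0.223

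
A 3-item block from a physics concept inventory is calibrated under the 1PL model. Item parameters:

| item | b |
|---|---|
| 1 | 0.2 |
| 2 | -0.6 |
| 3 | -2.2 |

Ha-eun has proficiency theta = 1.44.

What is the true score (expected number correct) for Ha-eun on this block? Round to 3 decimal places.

P(theta) = 1 / (1 + exp(−(theta − b)))
P_1 = 1/(1+e^{-1.2400}) = 0.7756
P_2 = 1/(1+e^{-2.0400}) = 0.8849
P_3 = 1/(1+e^{-3.6400}) = 0.9744
E[score] = 0.7756 + 0.8849 + 0.9744 = 2.6349

2.635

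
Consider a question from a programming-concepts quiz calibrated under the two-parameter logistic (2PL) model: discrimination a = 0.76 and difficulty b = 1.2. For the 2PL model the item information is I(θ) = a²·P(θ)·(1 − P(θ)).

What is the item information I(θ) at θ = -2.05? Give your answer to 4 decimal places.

0.0415

P = 1/(1+e^{2.4700}) = 0.0780
P(1−P) = 0.0780 × 0.9220 = 0.0719
I = a² × P(1−P) = 0.76² × 0.0719 = 0.04153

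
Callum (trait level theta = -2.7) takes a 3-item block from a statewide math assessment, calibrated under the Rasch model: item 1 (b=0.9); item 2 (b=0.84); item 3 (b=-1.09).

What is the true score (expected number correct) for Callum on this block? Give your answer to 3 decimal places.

0.221

P(theta) = 1 / (1 + exp(−(theta − b)))
P_1 = 1/(1+e^{3.6000}) = 0.0266
P_2 = 1/(1+e^{3.5400}) = 0.0282
P_3 = 1/(1+e^{1.6100}) = 0.1666
E[score] = 0.0266 + 0.0282 + 0.1666 = 0.2214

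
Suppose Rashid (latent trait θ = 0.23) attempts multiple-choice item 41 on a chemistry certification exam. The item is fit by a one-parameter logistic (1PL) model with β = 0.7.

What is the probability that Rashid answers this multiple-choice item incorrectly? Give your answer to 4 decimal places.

0.6154

P(θ) = 1 / (1 + exp(−(θ − β)))
Exponent: (0.23 − 0.7) = -0.4700
1/(1 + e^{0.4700}) = 0.3846
P = 0.3846
P(incorrect) = 1 − 0.3846 = 0.6154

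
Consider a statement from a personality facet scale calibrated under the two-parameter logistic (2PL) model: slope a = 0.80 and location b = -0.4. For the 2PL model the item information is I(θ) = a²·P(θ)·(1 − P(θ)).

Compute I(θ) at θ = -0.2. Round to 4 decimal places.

0.1590

P = 1/(1+e^{-0.1600}) = 0.5399
P(1−P) = 0.5399 × 0.4601 = 0.2484
I = a² × P(1−P) = 0.80² × 0.2484 = 0.15898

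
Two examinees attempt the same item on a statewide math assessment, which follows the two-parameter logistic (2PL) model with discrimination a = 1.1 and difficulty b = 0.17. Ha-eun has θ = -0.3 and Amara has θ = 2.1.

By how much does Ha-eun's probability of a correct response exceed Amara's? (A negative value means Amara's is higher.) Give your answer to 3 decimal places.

P(θ) = 1 / (1 + exp(−a(θ − b)))
P(Ha-eun) = 0.3736  [exponent -0.5170]
P(Amara) = 0.8931  [exponent 2.1230]
Difference = 0.3736 − 0.8931 = -0.5196

-0.520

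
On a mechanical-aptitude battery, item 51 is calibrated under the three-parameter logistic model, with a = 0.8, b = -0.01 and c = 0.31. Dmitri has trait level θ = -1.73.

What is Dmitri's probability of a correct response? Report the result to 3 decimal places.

P(θ) = c + (1 − c) · 1 / (1 + exp(−a(θ − b)))
Exponent: 0.8 × (-1.73 − (-0.01)) = -1.3760
1/(1 + e^{1.3760}) = 0.2017
P = 0.31 + 0.69 × 0.2017 = 0.4491

0.449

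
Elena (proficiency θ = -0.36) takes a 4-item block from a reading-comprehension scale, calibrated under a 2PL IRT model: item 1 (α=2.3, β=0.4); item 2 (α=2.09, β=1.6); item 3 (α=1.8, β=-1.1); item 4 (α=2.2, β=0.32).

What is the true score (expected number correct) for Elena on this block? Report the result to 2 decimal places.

P(θ) = 1 / (1 + exp(−α(θ − β)))
P_1 = 1/(1+e^{1.7480}) = 0.1483
P_2 = 1/(1+e^{4.0964}) = 0.0164
P_3 = 1/(1+e^{-1.3320}) = 0.7912
P_4 = 1/(1+e^{1.4960}) = 0.1830
E[score] = 0.1483 + 0.0164 + 0.7912 + 0.1830 = 1.1389

1.14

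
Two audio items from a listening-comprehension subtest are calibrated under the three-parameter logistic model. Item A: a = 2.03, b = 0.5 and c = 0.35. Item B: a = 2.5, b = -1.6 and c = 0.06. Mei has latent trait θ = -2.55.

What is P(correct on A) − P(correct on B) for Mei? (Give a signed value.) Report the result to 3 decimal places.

0.211

P(θ) = c + (1 − c) · 1 / (1 + exp(−a(θ − b)))
P_A = 0.3513
P_B = 0.1400
P_A − P_B = 0.2113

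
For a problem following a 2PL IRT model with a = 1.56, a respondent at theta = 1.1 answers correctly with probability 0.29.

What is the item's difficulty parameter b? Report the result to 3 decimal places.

P(theta) = 1 / (1 + exp(−a(theta − b)))
logit(0.29) = ln(0.29/0.71) = -0.8954
b = theta − logit/(a) = 1.1 − (-0.8954)/1.5600 = 1.6740

1.674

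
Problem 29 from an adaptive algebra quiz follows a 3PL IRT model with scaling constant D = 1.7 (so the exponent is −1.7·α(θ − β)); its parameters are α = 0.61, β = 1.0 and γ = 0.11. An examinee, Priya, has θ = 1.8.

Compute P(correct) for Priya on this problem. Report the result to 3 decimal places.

P(θ) = γ + (1 − γ) · 1 / (1 + exp(−D·α(θ − β)))
Exponent: 1.7 × 0.61 × (1.8 − 1.0) = 0.8296
1/(1 + e^{-0.8296}) = 0.6963
P = 0.11 + 0.89 × 0.6963 = 0.7297

0.730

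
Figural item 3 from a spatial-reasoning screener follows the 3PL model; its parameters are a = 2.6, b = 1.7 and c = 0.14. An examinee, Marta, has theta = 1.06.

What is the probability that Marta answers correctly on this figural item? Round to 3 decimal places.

0.277

P(theta) = c + (1 − c) · 1 / (1 + exp(−a(theta − b)))
Exponent: 2.6 × (1.06 − 1.7) = -1.6640
1/(1 + e^{1.6640}) = 0.1592
P = 0.14 + 0.86 × 0.1592 = 0.2769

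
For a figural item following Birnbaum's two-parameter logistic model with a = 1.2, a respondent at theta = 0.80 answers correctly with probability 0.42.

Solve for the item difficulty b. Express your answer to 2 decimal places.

1.07

P(theta) = 1 / (1 + exp(−a(theta − b)))
logit(0.42) = ln(0.42/0.58) = -0.3228
b = theta − logit/(a) = 0.80 − (-0.3228)/1.2000 = 1.0690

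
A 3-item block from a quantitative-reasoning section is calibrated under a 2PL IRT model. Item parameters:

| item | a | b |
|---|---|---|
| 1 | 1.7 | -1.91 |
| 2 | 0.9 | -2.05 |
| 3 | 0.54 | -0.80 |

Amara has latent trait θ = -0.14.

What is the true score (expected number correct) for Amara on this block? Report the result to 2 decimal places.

P(θ) = 1 / (1 + exp(−a(θ − b)))
P_1 = 1/(1+e^{-3.0090}) = 0.9530
P_2 = 1/(1+e^{-1.7190}) = 0.8480
P_3 = 1/(1+e^{-0.3564}) = 0.5882
E[score] = 0.9530 + 0.8480 + 0.5882 = 2.3891

2.39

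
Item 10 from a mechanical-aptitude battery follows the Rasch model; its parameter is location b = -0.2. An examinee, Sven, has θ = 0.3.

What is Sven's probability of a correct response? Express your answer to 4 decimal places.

0.6225

P(θ) = 1 / (1 + exp(−(θ − b)))
Exponent: (0.3 − (-0.2)) = 0.5000
1/(1 + e^{-0.5000}) = 0.6225
P = 0.6225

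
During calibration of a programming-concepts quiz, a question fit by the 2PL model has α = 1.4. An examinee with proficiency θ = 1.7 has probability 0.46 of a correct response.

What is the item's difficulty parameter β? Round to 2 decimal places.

1.81

P(θ) = 1 / (1 + exp(−α(θ − β)))
logit(0.46) = ln(0.46/0.54) = -0.1603
β = θ − logit/(α) = 1.7 − (-0.1603)/1.4000 = 1.8145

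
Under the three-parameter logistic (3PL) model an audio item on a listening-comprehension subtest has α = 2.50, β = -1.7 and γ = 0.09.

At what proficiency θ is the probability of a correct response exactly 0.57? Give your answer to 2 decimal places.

-1.66

P(θ) = γ + (1 − γ) · 1 / (1 + exp(−α(θ − β)))
Remove guessing floor: (0.57 − 0.09)/(1 − 0.09) = 0.5275
logit = ln(0.5275/0.4725) = 0.1100
θ = β + logit/(α) = -1.7 + 0.1100/2.5000 = -1.6560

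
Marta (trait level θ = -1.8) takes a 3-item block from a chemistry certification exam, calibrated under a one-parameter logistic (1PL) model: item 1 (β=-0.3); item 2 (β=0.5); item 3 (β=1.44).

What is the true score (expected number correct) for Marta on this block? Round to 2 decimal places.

P(θ) = 1 / (1 + exp(−(θ − β)))
P_1 = 1/(1+e^{1.5000}) = 0.1824
P_2 = 1/(1+e^{2.3000}) = 0.0911
P_3 = 1/(1+e^{3.2400}) = 0.0377
E[score] = 0.1824 + 0.0911 + 0.0377 = 0.3112

0.31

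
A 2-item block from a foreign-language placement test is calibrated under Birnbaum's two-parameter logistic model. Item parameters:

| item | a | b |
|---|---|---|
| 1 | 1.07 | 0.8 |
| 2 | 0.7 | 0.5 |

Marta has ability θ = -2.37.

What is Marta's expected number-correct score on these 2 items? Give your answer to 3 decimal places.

P(θ) = 1 / (1 + exp(−a(θ − b)))
P_1 = 1/(1+e^{3.3919}) = 0.0325
P_2 = 1/(1+e^{2.0090}) = 0.1183
E[score] = 0.0325 + 0.1183 = 0.1508

0.151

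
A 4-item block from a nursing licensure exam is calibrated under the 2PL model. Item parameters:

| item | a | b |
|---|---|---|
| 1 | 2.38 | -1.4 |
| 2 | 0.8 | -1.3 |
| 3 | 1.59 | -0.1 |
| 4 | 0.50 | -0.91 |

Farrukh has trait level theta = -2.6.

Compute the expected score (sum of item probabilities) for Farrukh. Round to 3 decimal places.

P(theta) = 1 / (1 + exp(−a(theta − b)))
P_1 = 1/(1+e^{2.8560}) = 0.0544
P_2 = 1/(1+e^{1.0400}) = 0.2611
P_3 = 1/(1+e^{3.9750}) = 0.0184
P_4 = 1/(1+e^{0.8450}) = 0.3005
E[score] = 0.0544 + 0.2611 + 0.0184 + 0.3005 = 0.6344

0.634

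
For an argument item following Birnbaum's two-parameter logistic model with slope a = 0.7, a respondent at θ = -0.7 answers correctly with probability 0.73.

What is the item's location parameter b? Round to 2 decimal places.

P(θ) = 1 / (1 + exp(−a(θ − b)))
logit(0.73) = ln(0.73/0.27) = 0.9946
b = θ − logit/(a) = -0.7 − 0.9946/0.7000 = -2.1209

-2.12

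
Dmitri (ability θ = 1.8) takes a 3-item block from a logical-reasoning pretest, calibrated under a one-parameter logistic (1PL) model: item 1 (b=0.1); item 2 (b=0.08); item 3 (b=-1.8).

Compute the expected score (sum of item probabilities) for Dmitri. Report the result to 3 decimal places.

2.667

P(θ) = 1 / (1 + exp(−(θ − b)))
P_1 = 1/(1+e^{-1.7000}) = 0.8455
P_2 = 1/(1+e^{-1.7200}) = 0.8481
P_3 = 1/(1+e^{-3.6000}) = 0.9734
E[score] = 0.8455 + 0.8481 + 0.9734 = 2.6671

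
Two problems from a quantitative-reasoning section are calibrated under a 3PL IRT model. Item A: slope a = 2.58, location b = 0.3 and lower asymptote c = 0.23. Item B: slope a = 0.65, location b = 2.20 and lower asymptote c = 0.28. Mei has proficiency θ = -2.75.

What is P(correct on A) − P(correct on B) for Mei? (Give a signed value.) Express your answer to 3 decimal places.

-0.077

P(θ) = c + (1 − c) · 1 / (1 + exp(−a(θ − b)))
P_A = 0.2303
P_B = 0.3077
P_A − P_B = -0.0774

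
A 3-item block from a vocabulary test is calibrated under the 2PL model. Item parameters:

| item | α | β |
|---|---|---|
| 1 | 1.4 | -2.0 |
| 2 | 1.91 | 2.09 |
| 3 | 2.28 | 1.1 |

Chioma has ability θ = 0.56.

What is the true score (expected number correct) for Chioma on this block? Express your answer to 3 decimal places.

P(θ) = 1 / (1 + exp(−α(θ − β)))
P_1 = 1/(1+e^{-3.5840}) = 0.9730
P_2 = 1/(1+e^{2.9223}) = 0.0511
P_3 = 1/(1+e^{1.2312}) = 0.2260
E[score] = 0.9730 + 0.0511 + 0.2260 = 1.2500

1.250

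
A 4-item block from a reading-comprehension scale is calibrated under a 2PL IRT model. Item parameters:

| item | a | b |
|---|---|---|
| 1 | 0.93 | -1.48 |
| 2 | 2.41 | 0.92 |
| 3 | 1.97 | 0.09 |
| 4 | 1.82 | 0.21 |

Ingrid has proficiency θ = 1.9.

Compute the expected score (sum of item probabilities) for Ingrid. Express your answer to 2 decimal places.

3.80

P(θ) = 1 / (1 + exp(−a(θ − b)))
P_1 = 1/(1+e^{-3.1434}) = 0.9586
P_2 = 1/(1+e^{-2.3618}) = 0.9139
P_3 = 1/(1+e^{-3.5657}) = 0.9725
P_4 = 1/(1+e^{-3.0758}) = 0.9559
E[score] = 0.9586 + 0.9139 + 0.9725 + 0.9559 = 3.8009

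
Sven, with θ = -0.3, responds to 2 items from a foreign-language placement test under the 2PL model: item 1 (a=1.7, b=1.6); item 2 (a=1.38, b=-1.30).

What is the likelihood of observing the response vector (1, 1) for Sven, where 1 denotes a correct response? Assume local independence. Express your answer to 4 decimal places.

P(θ) = 1 / (1 + exp(−a(θ − b)))
P_1 = 1/(1+e^{3.2300}) = 0.0381
P_2 = 1/(1+e^{-1.3800}) = 0.7990
L = P_1 × P_2 = 0.0381 × 0.7990 = 0.03040

0.0304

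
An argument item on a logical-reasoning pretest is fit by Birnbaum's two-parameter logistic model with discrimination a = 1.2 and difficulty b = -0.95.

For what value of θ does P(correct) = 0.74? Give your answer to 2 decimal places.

-0.08

P(θ) = 1 / (1 + exp(−a(θ − b)))
logit = ln(0.7400/0.2600) = 1.0460
θ = b + logit/(a) = -0.95 + 1.0460/1.2000 = -0.0784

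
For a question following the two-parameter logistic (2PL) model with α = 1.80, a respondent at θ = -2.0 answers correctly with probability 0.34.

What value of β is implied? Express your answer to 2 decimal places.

-1.63

P(θ) = 1 / (1 + exp(−α(θ − β)))
logit(0.34) = ln(0.34/0.66) = -0.6633
β = θ − logit/(α) = -2.0 − (-0.6633)/1.8000 = -1.6315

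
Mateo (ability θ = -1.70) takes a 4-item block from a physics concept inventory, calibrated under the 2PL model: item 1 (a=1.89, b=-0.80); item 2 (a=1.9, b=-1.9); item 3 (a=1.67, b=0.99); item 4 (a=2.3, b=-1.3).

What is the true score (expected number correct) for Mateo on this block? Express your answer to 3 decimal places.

P(θ) = 1 / (1 + exp(−a(θ − b)))
P_1 = 1/(1+e^{1.7010}) = 0.1543
P_2 = 1/(1+e^{-0.3800}) = 0.5939
P_3 = 1/(1+e^{4.4923}) = 0.0111
P_4 = 1/(1+e^{0.9200}) = 0.2850
E[score] = 0.1543 + 0.5939 + 0.0111 + 0.2850 = 1.0442

1.044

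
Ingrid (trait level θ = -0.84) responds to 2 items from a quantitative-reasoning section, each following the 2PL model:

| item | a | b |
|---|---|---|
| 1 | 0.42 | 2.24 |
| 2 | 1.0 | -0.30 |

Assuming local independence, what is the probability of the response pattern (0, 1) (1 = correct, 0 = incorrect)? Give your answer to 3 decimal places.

P(θ) = 1 / (1 + exp(−a(θ − b)))
P_1 = 1/(1+e^{1.2936}) = 0.2152
P_2 = 1/(1+e^{0.5400}) = 0.3682
L = (1−P_1) × P_2 = 0.7848 × 0.3682 = 0.28894

0.289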